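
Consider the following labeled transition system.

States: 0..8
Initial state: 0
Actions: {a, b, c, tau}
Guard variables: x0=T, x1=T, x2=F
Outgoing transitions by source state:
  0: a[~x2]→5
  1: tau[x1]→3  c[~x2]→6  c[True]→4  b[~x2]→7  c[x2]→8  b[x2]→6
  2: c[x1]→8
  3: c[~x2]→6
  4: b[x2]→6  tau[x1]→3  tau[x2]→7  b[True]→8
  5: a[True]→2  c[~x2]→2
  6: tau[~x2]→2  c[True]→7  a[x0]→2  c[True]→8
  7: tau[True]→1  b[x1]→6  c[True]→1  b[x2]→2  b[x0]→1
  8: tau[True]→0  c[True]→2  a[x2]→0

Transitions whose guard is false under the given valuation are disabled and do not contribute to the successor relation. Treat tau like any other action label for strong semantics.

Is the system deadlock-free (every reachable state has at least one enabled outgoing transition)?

Reach set: {0,2,5,8}
  0: a→5  [1 out]
  2: c→8  [1 out]
  5: a→2  c→2  [2 out]
  8: c→2  tau→0  [2 out]

Answer: DEADLOCK-FREE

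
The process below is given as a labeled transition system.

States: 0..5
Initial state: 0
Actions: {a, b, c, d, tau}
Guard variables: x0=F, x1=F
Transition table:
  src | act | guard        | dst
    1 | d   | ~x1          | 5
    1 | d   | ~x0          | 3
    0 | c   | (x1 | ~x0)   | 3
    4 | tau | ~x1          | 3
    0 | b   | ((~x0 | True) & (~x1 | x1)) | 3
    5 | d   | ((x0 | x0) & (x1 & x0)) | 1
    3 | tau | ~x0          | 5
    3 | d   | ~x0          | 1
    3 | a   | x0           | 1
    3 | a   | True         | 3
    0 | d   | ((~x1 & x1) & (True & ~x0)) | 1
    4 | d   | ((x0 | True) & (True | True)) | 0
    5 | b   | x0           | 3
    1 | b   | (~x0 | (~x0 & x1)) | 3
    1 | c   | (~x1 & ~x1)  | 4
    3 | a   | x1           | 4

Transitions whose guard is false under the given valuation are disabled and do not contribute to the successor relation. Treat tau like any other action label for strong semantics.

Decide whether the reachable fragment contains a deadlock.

Answer: DEADLOCK at state 5

Analysis:
Reachable = {0,1,3,4,5}
  0: b→3  c→3  [2 out]
  1: b→3  c→4  d→3  d→5  [4 out]
  3: a→3  d→1  tau→5  [3 out]
  4: d→0  tau→3  [2 out]
  5: ∅  [deadlock]
Path to 5: c·tau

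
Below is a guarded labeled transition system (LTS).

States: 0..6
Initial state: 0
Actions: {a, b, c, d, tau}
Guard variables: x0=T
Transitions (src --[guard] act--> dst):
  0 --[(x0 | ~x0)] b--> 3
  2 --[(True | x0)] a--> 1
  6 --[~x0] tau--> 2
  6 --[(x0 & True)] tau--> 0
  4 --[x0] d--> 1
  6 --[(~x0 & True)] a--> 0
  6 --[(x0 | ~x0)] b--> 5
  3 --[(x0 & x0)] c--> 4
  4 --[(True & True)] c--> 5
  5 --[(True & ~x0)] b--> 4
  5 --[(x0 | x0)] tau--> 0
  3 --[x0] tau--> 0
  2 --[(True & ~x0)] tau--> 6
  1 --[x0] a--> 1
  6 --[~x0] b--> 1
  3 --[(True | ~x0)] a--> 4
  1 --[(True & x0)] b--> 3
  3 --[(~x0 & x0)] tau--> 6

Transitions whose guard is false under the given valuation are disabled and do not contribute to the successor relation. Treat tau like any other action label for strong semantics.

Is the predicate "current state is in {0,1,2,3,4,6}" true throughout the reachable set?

Answer: INVARIANT VIOLATED at state 5

Analysis:
Safe = {0,1,2,3,4,6}
Reach set: {0,1,3,4,5}
  0: ok
  1: ok
  3: ok
  4: ok
  5: ✗ unsafe
reach 5 via b·c·c — violates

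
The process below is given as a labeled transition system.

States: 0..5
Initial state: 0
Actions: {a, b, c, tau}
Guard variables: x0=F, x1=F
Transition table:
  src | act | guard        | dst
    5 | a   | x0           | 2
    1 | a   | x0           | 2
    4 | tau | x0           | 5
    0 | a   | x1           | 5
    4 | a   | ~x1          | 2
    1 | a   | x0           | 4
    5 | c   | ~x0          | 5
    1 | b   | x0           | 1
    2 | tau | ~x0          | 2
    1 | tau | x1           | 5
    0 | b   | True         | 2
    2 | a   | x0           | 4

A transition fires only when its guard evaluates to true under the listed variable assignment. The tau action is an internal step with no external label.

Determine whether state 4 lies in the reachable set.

Answer: UNREACHABLE

Working:
4 transition(s) survive guard evaluation.
Layer 0: {0}
Layer 1: {2}  now seen {0,2}
Reachable = {0,2}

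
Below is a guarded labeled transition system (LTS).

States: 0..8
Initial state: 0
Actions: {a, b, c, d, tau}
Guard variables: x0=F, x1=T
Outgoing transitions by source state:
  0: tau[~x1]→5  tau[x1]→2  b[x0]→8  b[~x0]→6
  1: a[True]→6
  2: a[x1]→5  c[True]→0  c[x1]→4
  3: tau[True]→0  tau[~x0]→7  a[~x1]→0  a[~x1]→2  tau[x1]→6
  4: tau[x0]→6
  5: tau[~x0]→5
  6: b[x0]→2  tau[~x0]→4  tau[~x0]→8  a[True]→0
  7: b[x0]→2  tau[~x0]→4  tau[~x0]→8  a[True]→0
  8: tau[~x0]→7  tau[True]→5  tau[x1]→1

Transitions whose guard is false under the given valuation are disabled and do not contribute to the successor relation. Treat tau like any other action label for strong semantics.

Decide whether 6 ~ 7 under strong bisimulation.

Refine partition for ~:
  P[0] = {{0,1,2,3,4,5,6,7,8}}
  P[1] = {{0},{1},{2},{3,5,8},{4},{6,7}}
  P[2] = {{0},{1},{2},{3},{4},{5},{6,7},{8}}
Fixed point at round 3; 8 class(es).
6∈{6,7}, 7∈{6,7}

Answer: BISIMILAR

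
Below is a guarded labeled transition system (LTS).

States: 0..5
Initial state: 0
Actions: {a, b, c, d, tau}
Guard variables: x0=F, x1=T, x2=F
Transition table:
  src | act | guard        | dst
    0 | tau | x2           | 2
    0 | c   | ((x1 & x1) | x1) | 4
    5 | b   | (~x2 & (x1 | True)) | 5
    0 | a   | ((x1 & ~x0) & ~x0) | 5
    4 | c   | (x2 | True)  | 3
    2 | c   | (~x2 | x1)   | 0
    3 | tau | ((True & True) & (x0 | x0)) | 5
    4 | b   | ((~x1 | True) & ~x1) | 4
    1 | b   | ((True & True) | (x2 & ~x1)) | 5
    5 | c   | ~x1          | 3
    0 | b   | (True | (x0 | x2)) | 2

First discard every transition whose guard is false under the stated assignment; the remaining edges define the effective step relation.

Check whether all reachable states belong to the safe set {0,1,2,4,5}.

Safe = {0,1,2,4,5}
R = {0,2,3,4,5}
  0: safe
  2: safe
  3: outside
  4: safe
  5: safe
counterexample path to 3: c·c

Answer: INVARIANT VIOLATED at state 3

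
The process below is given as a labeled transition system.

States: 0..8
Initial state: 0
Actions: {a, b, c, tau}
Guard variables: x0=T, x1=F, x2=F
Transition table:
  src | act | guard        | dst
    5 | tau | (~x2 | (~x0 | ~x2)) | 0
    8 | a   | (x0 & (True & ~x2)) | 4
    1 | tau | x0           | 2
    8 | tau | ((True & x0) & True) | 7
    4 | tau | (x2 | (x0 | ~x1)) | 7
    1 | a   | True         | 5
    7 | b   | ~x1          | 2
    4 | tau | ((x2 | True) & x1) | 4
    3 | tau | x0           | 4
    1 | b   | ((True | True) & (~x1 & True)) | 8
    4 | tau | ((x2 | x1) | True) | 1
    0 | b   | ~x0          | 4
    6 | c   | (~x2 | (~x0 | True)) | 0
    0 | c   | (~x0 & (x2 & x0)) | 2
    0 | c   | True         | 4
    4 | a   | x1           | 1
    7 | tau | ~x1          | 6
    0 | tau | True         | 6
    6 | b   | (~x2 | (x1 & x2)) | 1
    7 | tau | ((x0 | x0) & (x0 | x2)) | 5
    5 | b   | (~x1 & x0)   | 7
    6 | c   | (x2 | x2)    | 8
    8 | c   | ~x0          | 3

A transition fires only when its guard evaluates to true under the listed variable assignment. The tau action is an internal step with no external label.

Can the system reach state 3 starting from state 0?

Answer: UNREACHABLE

Analysis:
After dropping false guards: 17 live edges.
L0 = {0}
L1 = {4,6}  total {0,4,6}
L2 = {1,7}  total {0,1,4,6,7}
L3 = {2,5,8}  total {0,1,2,4,5,6,7,8}
Reachable = {0,1,2,4,5,6,7,8}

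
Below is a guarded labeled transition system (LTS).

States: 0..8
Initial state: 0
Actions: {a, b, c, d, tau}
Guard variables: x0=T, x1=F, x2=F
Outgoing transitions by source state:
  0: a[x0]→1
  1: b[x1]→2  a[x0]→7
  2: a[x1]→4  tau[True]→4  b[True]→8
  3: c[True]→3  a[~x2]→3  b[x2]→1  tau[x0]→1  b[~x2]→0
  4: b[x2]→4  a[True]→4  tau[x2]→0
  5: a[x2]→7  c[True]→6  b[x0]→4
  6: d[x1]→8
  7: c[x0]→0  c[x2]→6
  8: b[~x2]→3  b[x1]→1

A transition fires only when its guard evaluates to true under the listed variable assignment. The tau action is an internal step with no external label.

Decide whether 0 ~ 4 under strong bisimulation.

Answer: NOT BISIMILAR

Working:
Compute ~ classes (split until stable):
  P[0] = {{0,1,2,3,4,5,6,7,8}}
  P[1] = {{0,1,4},{2},{3},{5},{6},{7},{8}}
  P[2] = {{0,4},{1},{2},{3},{5},{6},{7},{8}}
  P[3] = {{0},{1},{2},{3},{4},{5},{6},{7},{8}}
9 equivalence class(es) (converged in 4)
0∈{0}, 4∈{4}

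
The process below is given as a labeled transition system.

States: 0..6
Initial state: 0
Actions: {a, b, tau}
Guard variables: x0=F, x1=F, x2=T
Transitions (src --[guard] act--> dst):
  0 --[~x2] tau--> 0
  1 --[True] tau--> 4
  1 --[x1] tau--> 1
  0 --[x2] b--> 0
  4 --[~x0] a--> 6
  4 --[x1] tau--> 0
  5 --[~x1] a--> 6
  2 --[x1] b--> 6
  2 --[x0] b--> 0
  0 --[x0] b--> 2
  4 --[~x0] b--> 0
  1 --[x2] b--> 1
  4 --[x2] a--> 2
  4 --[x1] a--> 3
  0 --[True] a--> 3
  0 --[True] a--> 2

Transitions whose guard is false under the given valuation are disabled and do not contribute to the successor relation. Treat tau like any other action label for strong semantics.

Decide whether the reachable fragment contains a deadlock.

Reach set: {0,2,3}
  0: a→2  a→3  b→0  [deg 3]
  2: ∅  [no exit]
  3: ∅  [no exit]
Path to 2: a

Answer: DEADLOCK at state 2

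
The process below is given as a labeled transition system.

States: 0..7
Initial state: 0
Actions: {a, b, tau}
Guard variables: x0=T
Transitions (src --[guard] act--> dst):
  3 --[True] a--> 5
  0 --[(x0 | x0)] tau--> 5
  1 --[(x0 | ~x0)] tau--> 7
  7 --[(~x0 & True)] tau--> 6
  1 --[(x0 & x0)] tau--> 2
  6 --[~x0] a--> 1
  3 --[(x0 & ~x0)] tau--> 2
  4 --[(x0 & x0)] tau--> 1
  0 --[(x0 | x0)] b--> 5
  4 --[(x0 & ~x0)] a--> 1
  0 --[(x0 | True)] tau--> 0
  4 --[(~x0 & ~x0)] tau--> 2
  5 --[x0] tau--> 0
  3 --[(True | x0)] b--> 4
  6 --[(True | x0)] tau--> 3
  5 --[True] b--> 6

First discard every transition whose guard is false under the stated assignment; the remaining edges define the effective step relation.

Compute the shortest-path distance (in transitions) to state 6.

Answer: 2

Analysis:
Breadth-first toward 6:
  depth 0: {0}
  depth 1: {5}
  depth 2: {6}
first hit 6 at d=2 via b·b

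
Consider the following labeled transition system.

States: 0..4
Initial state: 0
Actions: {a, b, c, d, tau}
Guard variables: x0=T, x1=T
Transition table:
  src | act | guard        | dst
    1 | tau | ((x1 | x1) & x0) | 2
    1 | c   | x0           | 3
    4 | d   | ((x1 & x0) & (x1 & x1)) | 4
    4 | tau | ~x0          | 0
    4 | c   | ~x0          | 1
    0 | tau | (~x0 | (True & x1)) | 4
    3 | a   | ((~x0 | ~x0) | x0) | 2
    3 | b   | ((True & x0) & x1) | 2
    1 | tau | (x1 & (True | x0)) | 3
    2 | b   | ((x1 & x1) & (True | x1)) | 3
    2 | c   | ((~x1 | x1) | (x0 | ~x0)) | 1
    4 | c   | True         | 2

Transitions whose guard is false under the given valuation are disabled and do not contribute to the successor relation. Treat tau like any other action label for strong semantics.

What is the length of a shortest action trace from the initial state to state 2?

BFS to 2:
  Layer 0: {0}
  Layer 1: {4}
  Layer 2: {2}
depth(2)=2, e.g. tau·c

Answer: 2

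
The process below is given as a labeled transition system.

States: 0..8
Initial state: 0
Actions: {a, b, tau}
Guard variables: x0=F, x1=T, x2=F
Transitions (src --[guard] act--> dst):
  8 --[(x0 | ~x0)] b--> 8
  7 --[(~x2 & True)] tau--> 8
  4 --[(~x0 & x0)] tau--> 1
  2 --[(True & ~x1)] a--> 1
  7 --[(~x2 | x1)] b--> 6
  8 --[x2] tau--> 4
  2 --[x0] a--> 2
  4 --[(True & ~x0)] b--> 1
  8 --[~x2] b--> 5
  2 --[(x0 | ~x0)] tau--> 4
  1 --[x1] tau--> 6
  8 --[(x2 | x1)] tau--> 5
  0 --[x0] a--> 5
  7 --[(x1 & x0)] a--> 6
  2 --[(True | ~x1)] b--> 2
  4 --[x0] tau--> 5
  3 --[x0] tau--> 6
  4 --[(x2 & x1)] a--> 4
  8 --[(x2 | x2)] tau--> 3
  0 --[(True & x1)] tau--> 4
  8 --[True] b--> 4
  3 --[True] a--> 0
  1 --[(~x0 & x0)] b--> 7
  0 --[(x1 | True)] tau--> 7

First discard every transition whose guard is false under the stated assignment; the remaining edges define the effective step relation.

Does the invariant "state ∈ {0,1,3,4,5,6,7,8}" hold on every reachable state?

Answer: INVARIANT HOLDS

Working:
Inv-set: {0,1,3,4,5,6,7,8}
Reachable = {0,1,4,5,6,7,8}
  0: safe
  1: safe
  4: safe
  5: safe
  6: safe
  7: safe
  8: safe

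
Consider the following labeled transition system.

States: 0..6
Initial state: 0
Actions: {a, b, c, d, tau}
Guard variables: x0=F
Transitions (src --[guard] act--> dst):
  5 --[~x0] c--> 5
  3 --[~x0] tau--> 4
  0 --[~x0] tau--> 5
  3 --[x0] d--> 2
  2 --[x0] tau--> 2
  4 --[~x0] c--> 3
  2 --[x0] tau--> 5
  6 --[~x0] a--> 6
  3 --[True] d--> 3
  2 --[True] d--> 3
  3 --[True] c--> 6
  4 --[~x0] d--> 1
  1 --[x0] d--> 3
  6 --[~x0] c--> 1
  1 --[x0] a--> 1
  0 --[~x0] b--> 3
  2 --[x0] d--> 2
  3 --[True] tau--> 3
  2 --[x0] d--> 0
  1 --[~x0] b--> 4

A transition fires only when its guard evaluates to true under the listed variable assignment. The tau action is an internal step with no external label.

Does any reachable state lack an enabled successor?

Answer: DEADLOCK-FREE

Analysis:
Reachable = {0,1,3,4,5,6}
  0: b→3  tau→5  [2 exit(s)]
  1: b→4  [1 exit(s)]
  3: c→6  d→3  tau→3  tau→4  [4 exit(s)]
  4: c→3  d→1  [2 exit(s)]
  5: c→5  [1 exit(s)]
  6: a→6  c→1  [2 exit(s)]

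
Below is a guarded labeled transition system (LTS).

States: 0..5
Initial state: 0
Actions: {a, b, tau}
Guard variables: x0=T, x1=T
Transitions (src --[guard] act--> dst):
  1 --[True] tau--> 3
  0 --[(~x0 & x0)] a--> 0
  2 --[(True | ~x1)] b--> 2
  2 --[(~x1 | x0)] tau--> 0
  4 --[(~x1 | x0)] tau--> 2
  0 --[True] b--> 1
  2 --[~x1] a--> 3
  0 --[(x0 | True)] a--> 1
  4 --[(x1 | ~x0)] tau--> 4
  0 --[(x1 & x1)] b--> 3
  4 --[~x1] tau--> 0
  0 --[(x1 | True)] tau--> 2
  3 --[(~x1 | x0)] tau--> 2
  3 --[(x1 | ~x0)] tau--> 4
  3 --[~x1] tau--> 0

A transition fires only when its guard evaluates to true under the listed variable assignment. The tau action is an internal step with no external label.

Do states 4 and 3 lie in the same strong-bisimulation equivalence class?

Bisimulation quotient by refinement:
  round 0: {{0,1,2,3,4,5}}
  round 1: {{0},{1,3,4},{2},{5}}
  round 2: {{0},{1},{2},{3,4},{5}}
Fixed point at round 3; 5 class(es).
4∈{3,4}, 3∈{3,4}

Answer: BISIMILAR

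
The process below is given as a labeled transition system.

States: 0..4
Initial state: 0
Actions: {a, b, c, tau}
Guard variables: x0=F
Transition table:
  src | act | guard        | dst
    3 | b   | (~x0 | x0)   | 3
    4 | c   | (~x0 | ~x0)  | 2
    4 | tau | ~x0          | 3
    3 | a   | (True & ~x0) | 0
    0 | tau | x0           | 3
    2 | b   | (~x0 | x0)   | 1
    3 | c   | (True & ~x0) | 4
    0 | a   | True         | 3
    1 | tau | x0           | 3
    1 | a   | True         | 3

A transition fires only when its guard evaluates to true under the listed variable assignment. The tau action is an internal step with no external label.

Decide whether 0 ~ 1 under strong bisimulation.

Answer: BISIMILAR

Working:
Refine partition for ~:
  round 0: {{0,1,2,3,4}}
  round 1: {{0,1},{2},{3},{4}}
stable after 2 split(s): 4 block(s)
[0]={0,1}  [1]={0,1}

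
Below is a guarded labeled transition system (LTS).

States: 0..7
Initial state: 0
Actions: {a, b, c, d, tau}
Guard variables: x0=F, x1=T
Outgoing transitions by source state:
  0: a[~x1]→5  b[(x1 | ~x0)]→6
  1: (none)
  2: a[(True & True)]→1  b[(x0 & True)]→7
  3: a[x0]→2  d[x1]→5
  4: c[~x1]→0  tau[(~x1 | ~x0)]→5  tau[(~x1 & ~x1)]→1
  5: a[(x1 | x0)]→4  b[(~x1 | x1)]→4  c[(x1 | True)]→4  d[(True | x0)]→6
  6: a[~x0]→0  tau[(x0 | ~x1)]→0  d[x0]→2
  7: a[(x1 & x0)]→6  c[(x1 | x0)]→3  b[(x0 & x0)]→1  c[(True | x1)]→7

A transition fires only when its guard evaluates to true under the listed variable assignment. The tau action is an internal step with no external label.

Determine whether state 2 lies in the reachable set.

Answer: UNREACHABLE

Trace:
Guard filter leaves 11 enabled edge(s).
Layer 0: {0}
Layer 1: {6}  cumulative {0,6}
Reach set: {0,6}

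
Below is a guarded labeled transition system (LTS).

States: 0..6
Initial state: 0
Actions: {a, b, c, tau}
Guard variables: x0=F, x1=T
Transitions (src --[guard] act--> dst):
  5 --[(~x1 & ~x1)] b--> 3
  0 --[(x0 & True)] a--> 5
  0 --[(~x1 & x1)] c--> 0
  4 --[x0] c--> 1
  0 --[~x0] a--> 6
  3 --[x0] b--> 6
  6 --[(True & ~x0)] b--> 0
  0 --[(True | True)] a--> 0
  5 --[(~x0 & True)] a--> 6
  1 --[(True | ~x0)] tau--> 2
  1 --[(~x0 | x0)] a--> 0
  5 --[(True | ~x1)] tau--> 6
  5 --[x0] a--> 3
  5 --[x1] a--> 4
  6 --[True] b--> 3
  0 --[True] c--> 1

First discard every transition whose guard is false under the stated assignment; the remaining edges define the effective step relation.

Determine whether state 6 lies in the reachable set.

Answer: REACHABLE

Analysis:
After dropping false guards: 10 live edges.
depth 0: {0}
depth 1: {1,6}  cumulative {0,1,6}
depth 2: {2,3}  cumulative {0,1,2,3,6}
Reachable = {0,1,2,3,6}
witness 6: a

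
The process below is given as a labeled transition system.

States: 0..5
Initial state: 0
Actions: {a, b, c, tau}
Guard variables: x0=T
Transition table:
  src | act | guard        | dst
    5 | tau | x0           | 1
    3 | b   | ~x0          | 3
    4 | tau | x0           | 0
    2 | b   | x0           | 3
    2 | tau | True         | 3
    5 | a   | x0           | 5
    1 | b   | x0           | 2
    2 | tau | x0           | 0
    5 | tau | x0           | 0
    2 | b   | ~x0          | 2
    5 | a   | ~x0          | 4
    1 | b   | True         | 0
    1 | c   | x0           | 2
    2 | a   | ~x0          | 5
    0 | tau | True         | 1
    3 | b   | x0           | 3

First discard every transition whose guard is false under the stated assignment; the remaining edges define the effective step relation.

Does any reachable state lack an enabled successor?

Answer: DEADLOCK-FREE

Trace:
Reach set: {0,1,2,3}
  0: tau→1  [1 out]
  1: b→0  b→2  c→2  [3 out]
  2: b→3  tau→0  tau→3  [3 out]
  3: b→3  [1 out]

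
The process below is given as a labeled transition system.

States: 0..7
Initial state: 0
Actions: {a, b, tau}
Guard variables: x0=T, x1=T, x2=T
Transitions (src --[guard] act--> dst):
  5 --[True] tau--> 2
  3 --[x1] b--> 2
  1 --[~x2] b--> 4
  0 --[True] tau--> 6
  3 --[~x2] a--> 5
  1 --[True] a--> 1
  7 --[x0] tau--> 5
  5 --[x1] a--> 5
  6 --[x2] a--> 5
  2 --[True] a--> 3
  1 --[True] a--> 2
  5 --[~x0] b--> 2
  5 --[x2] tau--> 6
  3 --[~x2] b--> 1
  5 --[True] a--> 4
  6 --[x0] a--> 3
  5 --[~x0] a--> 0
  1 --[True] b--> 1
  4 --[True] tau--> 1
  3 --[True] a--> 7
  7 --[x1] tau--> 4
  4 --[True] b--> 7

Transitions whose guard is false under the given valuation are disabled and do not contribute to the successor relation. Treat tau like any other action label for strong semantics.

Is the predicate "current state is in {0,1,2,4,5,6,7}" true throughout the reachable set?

Answer: INVARIANT VIOLATED at state 3

Trace:
Allowed set {0,1,2,4,5,6,7}
Reachable = {0,1,2,3,4,5,6,7}
  0: safe
  1: safe
  2: safe
  3: outside
  4: safe
  5: safe
  6: safe
  7: safe
reach 3 via tau·a — violates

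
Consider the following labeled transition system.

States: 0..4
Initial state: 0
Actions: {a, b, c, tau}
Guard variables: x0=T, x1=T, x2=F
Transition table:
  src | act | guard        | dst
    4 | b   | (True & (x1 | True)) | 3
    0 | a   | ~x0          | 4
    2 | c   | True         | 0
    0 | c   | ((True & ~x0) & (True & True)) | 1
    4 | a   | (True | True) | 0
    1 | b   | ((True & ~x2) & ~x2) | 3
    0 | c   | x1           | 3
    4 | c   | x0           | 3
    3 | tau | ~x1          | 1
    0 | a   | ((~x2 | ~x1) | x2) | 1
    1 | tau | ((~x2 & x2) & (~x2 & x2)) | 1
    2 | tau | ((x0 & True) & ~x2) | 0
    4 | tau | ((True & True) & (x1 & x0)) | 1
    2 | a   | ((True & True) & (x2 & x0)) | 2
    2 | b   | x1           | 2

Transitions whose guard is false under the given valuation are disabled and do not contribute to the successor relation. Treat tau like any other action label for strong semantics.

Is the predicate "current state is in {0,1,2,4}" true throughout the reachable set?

Safe = {0,1,2,4}
R = {0,1,3}
  0: ok
  1: ok
  3: VIOLATES
witness against invariant: c → 3

Answer: INVARIANT VIOLATED at state 3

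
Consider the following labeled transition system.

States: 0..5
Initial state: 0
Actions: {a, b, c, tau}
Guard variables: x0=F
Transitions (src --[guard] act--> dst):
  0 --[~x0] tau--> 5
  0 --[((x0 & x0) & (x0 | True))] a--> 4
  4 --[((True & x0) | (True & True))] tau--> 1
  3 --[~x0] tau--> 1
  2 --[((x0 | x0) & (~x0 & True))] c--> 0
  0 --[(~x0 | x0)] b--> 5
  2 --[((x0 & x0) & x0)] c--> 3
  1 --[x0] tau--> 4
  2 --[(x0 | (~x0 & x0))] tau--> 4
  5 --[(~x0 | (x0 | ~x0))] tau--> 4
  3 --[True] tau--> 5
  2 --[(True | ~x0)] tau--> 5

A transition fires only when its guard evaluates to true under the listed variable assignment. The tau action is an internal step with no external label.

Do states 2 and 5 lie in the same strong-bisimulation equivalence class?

Answer: NOT BISIMILAR

Trace:
Compute ~ classes (split until stable):
  round 0: {{0,1,2,3,4,5}}
  round 1: {{0},{1},{2,3,4,5}}
  round 2: {{0},{1},{2,5},{3},{4}}
  round 3: {{0},{1},{2},{3},{4},{5}}
6 equivalence class(es) (converged in 4)
[2]={2}  [5]={5}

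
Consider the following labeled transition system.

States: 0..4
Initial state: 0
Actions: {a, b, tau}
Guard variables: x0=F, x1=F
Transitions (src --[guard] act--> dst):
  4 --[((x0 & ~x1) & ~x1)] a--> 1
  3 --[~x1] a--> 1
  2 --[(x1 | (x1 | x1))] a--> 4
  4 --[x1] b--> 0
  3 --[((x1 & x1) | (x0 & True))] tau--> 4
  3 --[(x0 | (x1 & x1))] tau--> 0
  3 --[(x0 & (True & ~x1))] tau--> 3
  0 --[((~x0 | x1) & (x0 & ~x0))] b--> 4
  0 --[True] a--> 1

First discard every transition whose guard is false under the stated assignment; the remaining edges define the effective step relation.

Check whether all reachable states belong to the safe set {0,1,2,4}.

Safe = {0,1,2,4}
Reach set: {0,1}
  0: safe
  1: safe

Answer: INVARIANT HOLDS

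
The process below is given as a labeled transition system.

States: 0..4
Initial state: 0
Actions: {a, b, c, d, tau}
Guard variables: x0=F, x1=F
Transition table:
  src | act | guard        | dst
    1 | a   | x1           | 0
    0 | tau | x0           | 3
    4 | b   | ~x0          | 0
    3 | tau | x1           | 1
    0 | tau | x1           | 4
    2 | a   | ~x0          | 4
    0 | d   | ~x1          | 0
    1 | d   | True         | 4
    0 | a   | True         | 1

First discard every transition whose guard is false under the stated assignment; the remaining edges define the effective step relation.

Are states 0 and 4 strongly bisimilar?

Refine partition for ~:
  π0 = {{0,1,2,3,4}}
  π1 = {{0},{1},{2},{3},{4}}
5 equivalence class(es) (converged in 2)
class of 0: {0}; class of 4: {4}

Answer: NOT BISIMILAR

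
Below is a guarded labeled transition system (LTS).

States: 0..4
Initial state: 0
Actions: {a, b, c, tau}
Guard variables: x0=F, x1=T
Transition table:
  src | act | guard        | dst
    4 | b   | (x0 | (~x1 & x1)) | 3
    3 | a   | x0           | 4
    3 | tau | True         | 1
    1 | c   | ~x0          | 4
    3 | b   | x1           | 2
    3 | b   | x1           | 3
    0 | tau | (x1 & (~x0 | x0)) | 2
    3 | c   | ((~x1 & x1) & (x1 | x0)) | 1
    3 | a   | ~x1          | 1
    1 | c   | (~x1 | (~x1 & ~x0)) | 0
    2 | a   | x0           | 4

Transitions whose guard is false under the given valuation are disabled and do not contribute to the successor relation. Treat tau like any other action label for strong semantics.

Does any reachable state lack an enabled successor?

Answer: DEADLOCK at state 2

Working:
Reachable = {0,2}
  0: tau→2  [1 out]
  2: ∅  [no exit]
witness 2: tau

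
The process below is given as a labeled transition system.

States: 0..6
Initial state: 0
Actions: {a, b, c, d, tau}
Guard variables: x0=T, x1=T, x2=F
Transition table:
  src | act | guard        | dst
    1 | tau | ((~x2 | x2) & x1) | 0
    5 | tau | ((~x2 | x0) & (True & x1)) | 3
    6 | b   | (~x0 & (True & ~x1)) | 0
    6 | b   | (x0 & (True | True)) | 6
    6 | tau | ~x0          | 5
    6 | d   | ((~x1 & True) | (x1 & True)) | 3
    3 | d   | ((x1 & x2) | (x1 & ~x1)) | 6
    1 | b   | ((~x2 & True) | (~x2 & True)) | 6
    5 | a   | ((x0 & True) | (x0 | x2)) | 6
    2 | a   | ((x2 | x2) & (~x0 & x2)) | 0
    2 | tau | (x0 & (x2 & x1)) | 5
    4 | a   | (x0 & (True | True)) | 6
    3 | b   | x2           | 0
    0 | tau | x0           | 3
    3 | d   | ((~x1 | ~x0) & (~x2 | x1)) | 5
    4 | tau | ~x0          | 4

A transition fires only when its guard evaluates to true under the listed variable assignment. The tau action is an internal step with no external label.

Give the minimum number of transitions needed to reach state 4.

Answer: UNREACHABLE

Analysis:
Layered search for 4:
  depth 0: {0}
  depth 1: {3}
4 never appears.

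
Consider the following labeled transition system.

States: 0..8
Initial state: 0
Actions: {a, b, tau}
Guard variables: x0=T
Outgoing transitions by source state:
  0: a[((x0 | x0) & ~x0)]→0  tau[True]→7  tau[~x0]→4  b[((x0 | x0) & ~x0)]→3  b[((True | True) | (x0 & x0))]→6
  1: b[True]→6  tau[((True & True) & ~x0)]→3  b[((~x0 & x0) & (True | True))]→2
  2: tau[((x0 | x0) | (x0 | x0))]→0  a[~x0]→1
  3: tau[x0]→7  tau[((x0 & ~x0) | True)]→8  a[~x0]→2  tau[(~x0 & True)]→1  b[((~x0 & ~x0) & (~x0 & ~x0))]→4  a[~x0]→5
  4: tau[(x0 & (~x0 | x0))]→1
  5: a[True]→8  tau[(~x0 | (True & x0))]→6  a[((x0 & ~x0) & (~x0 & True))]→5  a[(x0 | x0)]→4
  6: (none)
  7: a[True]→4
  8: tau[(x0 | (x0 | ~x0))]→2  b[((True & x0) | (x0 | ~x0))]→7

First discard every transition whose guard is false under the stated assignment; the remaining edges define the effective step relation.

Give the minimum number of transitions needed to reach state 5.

Answer: UNREACHABLE

Trace:
BFS to 5:
  depth 0: {0}
  depth 1: {6,7}
  depth 2: {4}
  depth 3: {1}
5 never appears.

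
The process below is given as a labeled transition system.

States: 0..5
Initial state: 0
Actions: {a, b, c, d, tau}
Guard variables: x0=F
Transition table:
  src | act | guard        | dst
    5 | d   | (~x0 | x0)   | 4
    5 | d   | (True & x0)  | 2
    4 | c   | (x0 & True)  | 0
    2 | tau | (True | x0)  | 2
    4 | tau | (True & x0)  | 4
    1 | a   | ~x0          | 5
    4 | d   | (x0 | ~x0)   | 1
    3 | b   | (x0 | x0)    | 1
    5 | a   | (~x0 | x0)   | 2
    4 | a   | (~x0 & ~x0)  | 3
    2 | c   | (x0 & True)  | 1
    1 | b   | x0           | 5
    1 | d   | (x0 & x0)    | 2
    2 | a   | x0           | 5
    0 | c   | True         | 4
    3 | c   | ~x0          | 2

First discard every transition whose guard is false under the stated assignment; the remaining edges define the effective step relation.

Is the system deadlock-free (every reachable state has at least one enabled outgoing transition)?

Reach set: {0,1,2,3,4,5}
  0: c→4  [deg 1]
  1: a→5  [deg 1]
  2: tau→2  [deg 1]
  3: c→2  [deg 1]
  4: a→3  d→1  [deg 2]
  5: a→2  d→4  [deg 2]

Answer: DEADLOCK-FREE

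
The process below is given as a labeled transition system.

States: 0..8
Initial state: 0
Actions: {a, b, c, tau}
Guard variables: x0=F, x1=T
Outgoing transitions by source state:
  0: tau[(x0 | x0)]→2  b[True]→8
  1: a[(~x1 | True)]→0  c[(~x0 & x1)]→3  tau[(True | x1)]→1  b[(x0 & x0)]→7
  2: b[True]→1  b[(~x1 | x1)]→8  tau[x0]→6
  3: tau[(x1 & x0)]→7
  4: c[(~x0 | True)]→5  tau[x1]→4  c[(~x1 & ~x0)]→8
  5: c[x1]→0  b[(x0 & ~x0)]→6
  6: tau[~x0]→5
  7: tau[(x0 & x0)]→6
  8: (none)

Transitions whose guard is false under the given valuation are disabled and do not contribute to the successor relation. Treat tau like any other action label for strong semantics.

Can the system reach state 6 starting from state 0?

Answer: UNREACHABLE

Trace:
After dropping false guards: 10 live edges.
L0 = {0}
L1 = {8}  cumulative {0,8}
R = {0,8}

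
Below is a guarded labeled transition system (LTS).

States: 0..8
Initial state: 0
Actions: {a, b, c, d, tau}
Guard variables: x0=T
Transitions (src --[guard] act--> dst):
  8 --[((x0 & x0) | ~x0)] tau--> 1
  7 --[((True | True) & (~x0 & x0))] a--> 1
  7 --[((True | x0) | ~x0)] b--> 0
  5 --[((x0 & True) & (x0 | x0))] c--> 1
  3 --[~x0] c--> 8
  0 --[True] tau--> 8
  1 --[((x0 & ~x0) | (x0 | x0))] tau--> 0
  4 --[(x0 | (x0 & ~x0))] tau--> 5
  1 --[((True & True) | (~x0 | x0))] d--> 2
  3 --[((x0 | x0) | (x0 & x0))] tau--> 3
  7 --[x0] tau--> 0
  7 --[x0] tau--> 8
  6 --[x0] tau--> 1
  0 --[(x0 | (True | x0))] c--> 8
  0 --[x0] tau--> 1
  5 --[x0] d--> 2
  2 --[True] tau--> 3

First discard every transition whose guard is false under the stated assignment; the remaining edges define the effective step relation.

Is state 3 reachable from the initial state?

Answer: REACHABLE

Trace:
15 transition(s) survive guard evaluation.
Layer 0: {0}
Layer 1: {1,8}  now seen {0,1,8}
Layer 2: {2}  now seen {0,1,2,8}
Layer 3: {3}  now seen {0,1,2,3,8}
R = {0,1,2,3,8}
trace reaching 3: tau·d·tau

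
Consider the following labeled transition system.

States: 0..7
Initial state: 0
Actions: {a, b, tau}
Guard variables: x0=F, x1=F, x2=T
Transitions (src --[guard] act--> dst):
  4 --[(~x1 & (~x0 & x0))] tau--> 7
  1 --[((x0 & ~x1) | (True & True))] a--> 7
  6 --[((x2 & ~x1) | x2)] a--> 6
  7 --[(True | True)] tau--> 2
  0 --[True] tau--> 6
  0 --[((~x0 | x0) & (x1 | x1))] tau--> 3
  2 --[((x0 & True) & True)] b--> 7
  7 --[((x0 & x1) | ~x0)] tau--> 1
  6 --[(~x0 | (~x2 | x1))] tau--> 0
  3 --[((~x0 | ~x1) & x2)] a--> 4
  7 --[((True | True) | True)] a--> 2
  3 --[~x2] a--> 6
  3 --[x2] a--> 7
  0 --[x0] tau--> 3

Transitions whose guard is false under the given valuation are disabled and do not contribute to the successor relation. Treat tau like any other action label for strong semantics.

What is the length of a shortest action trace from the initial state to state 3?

Breadth-first toward 3:
  L0 = {0}
  L1 = {6}
3 never appears.

Answer: UNREACHABLE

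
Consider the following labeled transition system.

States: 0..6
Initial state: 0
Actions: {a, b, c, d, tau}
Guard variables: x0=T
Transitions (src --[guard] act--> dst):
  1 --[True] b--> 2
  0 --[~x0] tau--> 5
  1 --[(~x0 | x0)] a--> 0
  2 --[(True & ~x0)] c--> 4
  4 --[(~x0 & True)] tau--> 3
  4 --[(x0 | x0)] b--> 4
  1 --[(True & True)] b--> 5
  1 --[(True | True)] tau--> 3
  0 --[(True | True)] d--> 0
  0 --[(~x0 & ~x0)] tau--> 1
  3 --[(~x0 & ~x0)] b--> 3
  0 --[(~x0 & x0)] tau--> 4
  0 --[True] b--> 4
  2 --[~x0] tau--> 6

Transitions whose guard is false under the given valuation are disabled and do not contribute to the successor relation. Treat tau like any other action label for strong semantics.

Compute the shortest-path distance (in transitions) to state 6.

Layered search for 6:
  Layer 0: {0}
  Layer 1: {4}
6 never appears.

Answer: UNREACHABLE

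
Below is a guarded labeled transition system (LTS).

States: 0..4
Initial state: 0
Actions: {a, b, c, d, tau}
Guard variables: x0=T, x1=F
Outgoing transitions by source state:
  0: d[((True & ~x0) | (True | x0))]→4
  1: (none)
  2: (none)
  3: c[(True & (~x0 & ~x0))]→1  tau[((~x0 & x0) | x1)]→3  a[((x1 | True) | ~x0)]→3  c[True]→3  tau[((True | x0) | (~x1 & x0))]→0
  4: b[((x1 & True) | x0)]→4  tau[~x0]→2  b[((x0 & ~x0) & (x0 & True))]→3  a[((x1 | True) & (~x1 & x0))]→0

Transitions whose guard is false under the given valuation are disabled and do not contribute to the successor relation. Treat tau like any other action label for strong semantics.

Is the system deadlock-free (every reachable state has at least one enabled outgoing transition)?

R = {0,4}
  0: d→4  [1 exit(s)]
  4: a→0  b→4  [2 exit(s)]

Answer: DEADLOCK-FREE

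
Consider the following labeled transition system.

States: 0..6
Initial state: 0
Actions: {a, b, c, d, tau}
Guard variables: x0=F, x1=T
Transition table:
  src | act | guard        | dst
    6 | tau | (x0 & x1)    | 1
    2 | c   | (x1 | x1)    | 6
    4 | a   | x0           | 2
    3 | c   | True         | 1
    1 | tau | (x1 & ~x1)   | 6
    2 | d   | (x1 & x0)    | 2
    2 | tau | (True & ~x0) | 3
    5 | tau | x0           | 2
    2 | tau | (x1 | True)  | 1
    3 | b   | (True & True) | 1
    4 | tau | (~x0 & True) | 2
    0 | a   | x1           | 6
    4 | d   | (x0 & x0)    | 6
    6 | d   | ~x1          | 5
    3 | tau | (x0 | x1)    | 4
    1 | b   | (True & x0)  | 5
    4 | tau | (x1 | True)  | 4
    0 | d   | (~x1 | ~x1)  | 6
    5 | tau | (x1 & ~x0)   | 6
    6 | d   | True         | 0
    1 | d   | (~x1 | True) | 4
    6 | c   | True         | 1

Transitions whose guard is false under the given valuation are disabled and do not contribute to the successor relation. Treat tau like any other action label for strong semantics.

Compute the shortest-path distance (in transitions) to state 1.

Answer: 2

Working:
Breadth-first toward 1:
  Layer 0: {0}
  Layer 1: {6}
  Layer 2: {1}
first hit 1 at d=2 via a·c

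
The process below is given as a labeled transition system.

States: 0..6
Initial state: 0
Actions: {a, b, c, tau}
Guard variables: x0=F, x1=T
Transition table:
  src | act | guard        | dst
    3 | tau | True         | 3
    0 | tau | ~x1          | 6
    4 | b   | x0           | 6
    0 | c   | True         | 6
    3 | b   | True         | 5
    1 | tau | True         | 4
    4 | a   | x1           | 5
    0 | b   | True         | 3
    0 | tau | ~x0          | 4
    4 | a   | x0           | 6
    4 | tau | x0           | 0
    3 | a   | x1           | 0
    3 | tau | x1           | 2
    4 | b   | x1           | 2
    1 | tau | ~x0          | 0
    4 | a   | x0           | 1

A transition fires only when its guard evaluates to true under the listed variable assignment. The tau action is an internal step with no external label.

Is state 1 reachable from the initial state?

11 transition(s) survive guard evaluation.
L0 = {0}
L1 = {3,4,6}  total {0,3,4,6}
L2 = {2,5}  total {0,2,3,4,5,6}
Reach set: {0,2,3,4,5,6}

Answer: UNREACHABLE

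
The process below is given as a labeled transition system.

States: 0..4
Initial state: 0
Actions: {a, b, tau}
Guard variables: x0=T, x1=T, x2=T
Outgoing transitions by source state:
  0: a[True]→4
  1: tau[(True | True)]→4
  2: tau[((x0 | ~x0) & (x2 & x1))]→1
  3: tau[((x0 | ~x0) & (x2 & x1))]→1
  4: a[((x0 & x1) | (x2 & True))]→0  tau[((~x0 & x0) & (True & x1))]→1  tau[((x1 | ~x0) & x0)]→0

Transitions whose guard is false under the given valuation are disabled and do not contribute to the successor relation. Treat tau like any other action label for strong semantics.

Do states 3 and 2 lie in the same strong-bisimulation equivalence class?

Answer: BISIMILAR

Analysis:
Bisimulation quotient by refinement:
  round 0: {{0,1,2,3,4}}
  round 1: {{0},{1,2,3},{4}}
  round 2: {{0},{1},{2,3},{4}}
4 equivalence class(es) (converged in 3)
[3]={2,3}  [2]={2,3}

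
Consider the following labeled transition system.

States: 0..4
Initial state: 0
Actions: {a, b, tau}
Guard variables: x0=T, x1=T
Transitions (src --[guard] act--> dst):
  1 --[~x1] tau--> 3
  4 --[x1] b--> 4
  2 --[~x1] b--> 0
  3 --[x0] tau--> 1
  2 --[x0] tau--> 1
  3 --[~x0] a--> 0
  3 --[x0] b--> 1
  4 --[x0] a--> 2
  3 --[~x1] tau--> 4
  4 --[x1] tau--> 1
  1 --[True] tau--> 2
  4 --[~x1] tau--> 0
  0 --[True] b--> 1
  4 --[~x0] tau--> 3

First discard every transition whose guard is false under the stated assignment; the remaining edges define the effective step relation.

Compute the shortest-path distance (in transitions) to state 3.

Breadth-first toward 3:
  depth 0: {0}
  depth 1: {1}
  depth 2: {2}
3 never appears.

Answer: UNREACHABLE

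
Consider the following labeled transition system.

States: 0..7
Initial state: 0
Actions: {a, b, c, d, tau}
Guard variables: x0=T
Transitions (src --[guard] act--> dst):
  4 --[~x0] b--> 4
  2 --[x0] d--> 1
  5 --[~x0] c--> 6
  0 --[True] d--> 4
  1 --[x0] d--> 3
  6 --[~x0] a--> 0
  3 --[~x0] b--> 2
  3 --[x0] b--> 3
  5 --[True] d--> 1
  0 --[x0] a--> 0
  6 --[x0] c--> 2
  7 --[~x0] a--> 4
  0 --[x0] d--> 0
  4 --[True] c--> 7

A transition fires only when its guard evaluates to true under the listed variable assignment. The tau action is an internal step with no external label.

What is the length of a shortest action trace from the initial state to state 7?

BFS to 7:
  Layer 0: {0}
  Layer 1: {4}
  Layer 2: {7}
depth(7)=2, e.g. d·c

Answer: 2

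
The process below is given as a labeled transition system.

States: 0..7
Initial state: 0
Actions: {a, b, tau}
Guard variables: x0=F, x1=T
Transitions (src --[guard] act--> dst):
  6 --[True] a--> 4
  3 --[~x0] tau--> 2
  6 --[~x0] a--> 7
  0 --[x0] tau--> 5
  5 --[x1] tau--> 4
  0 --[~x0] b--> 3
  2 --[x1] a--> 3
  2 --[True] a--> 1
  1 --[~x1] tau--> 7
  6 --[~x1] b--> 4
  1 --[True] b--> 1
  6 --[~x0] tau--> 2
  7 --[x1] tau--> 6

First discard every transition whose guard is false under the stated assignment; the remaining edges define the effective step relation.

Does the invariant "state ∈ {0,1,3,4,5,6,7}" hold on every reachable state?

Answer: INVARIANT VIOLATED at state 2

Working:
Allowed set {0,1,3,4,5,6,7}
Reach set: {0,1,2,3}
  0: ok
  1: ok
  2: outside
  3: ok
witness against invariant: b·tau → 2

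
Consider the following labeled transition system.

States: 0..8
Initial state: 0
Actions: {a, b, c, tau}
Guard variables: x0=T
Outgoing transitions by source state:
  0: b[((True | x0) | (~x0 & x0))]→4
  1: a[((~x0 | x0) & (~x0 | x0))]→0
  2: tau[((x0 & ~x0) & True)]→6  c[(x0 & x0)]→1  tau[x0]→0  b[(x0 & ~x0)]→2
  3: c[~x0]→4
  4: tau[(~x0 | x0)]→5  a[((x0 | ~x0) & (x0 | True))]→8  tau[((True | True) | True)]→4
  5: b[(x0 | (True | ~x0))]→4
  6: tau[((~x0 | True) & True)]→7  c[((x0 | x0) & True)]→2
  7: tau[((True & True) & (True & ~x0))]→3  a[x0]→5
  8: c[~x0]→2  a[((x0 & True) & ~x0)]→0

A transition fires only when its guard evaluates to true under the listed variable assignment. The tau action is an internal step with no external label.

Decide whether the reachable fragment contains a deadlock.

Answer: DEADLOCK at state 8

Trace:
Reach set: {0,4,5,8}
  0: b→4  [1 out]
  4: a→8  tau→4  tau→5  [3 out]
  5: b→4  [1 out]
  8: ∅  [deadlock]
Path to 8: b·a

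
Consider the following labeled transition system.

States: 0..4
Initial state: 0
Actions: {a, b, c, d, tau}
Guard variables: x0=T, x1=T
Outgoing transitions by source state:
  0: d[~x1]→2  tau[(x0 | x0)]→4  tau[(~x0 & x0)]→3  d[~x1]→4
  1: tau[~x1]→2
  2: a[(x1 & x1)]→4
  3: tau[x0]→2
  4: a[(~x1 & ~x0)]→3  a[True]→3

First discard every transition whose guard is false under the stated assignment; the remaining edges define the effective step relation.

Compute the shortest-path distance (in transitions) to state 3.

Breadth-first toward 3:
  Layer 0: {0}
  Layer 1: {4}
  Layer 2: {3}
3 enters at depth 2; path tau·a

Answer: 2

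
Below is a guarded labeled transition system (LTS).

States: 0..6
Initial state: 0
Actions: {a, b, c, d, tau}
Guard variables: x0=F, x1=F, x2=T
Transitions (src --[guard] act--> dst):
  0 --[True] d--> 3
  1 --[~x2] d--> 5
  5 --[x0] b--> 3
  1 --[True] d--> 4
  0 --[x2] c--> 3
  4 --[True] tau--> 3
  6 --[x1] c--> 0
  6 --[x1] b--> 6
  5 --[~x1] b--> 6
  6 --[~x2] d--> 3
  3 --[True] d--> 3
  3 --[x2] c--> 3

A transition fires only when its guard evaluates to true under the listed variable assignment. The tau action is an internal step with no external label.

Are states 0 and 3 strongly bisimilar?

Bisimulation quotient by refinement:
  P[0] = {{0,1,2,3,4,5,6}}
  P[1] = {{0,3},{1},{2,6},{4},{5}}
5 equivalence class(es) (converged in 2)
[0]={0,3}  [3]={0,3}

Answer: BISIMILAR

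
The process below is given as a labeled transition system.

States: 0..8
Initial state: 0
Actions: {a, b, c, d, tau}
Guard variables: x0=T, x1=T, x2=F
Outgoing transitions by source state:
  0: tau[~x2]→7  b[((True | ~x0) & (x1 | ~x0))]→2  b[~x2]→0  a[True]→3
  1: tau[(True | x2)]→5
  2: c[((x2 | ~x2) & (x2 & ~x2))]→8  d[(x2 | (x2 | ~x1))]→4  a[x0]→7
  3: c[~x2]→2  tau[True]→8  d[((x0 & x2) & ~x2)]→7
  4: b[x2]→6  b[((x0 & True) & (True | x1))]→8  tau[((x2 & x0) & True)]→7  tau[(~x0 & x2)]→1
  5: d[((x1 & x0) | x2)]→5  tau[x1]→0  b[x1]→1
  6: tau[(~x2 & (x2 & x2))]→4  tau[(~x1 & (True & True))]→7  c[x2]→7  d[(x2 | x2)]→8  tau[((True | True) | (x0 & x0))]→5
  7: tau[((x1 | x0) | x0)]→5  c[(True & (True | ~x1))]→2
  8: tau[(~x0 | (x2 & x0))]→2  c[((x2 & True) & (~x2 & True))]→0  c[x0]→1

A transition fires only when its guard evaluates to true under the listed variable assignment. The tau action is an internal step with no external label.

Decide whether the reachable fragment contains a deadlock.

Answer: DEADLOCK-FREE

Trace:
Reachable = {0,1,2,3,5,7,8}
  0: a→3  b→0  b→2  tau→7  [4 exit(s)]
  1: tau→5  [1 exit(s)]
  2: a→7  [1 exit(s)]
  3: c→2  tau→8  [2 exit(s)]
  5: b→1  d→5  tau→0  [3 exit(s)]
  7: c→2  tau→5  [2 exit(s)]
  8: c→1  [1 exit(s)]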